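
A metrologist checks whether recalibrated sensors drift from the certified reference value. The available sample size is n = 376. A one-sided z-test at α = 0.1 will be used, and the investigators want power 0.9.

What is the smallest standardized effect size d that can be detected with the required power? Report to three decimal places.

Need Φ(δ − 1.282) = 0.9, so δ = 1.282 + 1.282 = 2.563.
δ = d·√n ⇒ d = δ/√n = 2.563/√376 = 0.1322.

d ≈ 0.132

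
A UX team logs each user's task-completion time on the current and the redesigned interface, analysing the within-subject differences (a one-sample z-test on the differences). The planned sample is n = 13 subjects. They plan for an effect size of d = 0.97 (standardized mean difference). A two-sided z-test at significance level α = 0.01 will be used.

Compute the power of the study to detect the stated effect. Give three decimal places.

Power ≈ 0.822

Noncentrality parameter: λ = d·√n = 0.97 × √13 = 3.4974
Two-sided α = 0.01 → critical value z_{0.005} = 2.576.
Power = Φ(λ − 2.576) + Φ(−λ − 2.576) = Φ(0.922) + Φ(-6.073) = 0.8216 + 0.0000 = 0.8216.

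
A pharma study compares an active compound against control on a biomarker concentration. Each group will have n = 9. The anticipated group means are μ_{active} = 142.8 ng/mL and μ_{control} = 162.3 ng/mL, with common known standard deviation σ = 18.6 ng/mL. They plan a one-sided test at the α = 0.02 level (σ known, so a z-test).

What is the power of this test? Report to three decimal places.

Standardized effect: d = |μ_{active} − μ_{control}| / σ = |142.8 − 162.3| / 18.6 = 1.0484
Noncentrality parameter: λ = d·√(n/2) = 1.0484 × √(9/2) = 2.2240
Critical value for a one-sided test at α = 0.02: z_α = 2.054.
Power = P(Z > 2.054 − λ) = Φ(0.170) = 0.5676.

Power ≈ 0.568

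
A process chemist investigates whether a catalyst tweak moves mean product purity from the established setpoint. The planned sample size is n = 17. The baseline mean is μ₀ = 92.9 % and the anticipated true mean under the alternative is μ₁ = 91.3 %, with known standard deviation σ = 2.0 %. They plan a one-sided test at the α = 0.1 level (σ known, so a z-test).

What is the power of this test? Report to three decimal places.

Standardized effect: d = |μ₁ − μ₀| / σ = |91.3 − 92.9| / 2.0 = 0.8000
Noncentrality parameter: δ = d·√n = 0.8000 × √17 = 3.2985
Critical value for a one-sided test at α = 0.1: z_α = 1.282.
Power = P(Z > 1.282 − δ) = Φ(2.017) = 0.9781.

Power ≈ 0.978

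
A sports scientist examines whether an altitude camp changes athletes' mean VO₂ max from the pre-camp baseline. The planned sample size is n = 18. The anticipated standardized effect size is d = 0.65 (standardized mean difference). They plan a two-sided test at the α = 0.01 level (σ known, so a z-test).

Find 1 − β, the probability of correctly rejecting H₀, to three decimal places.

Power ≈ 0.572

Noncentrality parameter: δ = d·√n = 0.65 × √18 = 2.7577
Critical value for a two-sided test at α = 0.01: z_{α/2} = 2.576.
Power = Φ(δ − 2.576) + Φ(−δ − 2.576) = Φ(0.182) + Φ(-5.334) = 0.5722 + 0.0000 = 0.5722.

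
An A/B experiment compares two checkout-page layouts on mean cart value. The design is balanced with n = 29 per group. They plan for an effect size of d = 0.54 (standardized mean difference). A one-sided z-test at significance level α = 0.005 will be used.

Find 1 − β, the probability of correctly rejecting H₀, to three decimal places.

Power ≈ 0.302

Noncentrality parameter: δ = d·√(n/2) = 0.54 × √(29/2) = 2.0563
Critical value for a one-sided test at α = 0.005: z_α = 2.576.
Power = P(Z > 2.576 − δ) = Φ(-0.520) = 0.3017.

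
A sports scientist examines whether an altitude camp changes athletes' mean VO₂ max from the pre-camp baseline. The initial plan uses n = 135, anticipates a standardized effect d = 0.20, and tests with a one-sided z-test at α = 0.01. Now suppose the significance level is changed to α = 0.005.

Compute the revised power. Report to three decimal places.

δ = d·√n = 0.20 × √135 = 2.3238 (unchanged). New critical value: z_{0.005} = 2.576.
Revised power = P(Z > 2.576 − δ) = Φ(-0.252) = 0.4005.

Power ≈ 0.401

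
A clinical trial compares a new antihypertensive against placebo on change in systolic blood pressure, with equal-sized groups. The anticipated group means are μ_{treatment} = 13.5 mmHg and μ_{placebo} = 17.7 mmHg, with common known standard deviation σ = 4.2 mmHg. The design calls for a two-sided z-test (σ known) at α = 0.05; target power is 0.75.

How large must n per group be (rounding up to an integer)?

n = 14 per group

Standardized effect: d = |μ_{treatment} − μ_{placebo}| / σ = |13.5 − 17.7| / 4.2 = 1.0000
Set Φ(δ − 1.960) = 0.75; then δ − 1.960 = Φ⁻¹(0.75) = 0.674, giving δ = 2.634.
(The Φ(−δ − z_{α/2}) term is vanishingly small for δ > 0 and is dropped in the standard sample-size formula.)
δ = d·√(n/2) ⇒ n = 2(δ/d)² = 2 × (2.634 / 1.0000)² = 13.88.
Round up to the next whole unit.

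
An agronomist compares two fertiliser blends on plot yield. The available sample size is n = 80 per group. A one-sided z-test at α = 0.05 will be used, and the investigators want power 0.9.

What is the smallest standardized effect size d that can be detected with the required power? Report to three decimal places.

Need Φ(δ − 1.645) = 0.9, so δ = 1.645 + 1.282 = 2.926.
δ = d·√(n/2) ⇒ d = δ/√(n/2) = 2.926/√(80/2) = 0.4627.

d ≈ 0.463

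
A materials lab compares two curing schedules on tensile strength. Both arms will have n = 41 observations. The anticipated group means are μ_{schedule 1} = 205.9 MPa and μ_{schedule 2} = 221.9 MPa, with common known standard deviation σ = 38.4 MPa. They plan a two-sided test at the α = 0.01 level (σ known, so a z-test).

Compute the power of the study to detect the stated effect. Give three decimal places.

Power ≈ 0.245

Standardized effect: d = |μ_{schedule 1} − μ_{schedule 2}| / σ = |205.9 − 221.9| / 38.4 = 0.4167
Noncentrality parameter: δ = d·√(n/2) = 0.4167 × √(41/2) = 1.8865
Critical value for a two-sided test at α = 0.01: z_{α/2} = 2.576.
Power = Φ(δ − 2.576) + Φ(−δ − 2.576) = Φ(-0.689) + Φ(-4.462) = 0.2453 + 0.0000 = 0.2453.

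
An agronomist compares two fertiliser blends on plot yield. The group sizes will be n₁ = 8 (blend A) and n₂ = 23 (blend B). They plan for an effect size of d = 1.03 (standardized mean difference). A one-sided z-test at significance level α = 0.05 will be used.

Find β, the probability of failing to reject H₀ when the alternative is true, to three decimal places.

β ≈ 0.194

Noncentrality parameter: δ = d / √(1/n₁ + 1/n₂) = 1.03 / √(1/8 + 1/23) = 2.5094
One-sided α = 0.05 → critical value z_{0.05} = 1.645.
Power = Φ(δ − 1.645) = Φ(0.865) = 0.8063.
Type II error: β = 1 − power = 1 − 0.8063 = 0.1937.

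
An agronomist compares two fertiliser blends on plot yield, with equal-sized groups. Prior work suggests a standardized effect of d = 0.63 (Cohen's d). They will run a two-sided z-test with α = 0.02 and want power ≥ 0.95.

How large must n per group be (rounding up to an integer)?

n = 80 per group

For power 0.95 need Φ(δ − z_{0.01}) = 0.95, so δ = z_{0.01} + z_{0.05} = 2.326 + 1.645 = 3.971.
(Ignoring the negligible lower-tail rejection probability gives the usual closed-form inversion.)
δ = d·√(n/2) ⇒ n = 2(δ/d)² = 2 × (3.971 / 0.63)² = 79.47.
Rounding up, n = 80 per group.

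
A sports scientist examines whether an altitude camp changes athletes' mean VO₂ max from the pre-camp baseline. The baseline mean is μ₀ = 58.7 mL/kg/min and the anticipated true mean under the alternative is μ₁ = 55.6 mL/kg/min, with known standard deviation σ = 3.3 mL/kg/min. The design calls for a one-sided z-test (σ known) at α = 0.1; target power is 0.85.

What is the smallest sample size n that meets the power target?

n = 7

Standardized effect: d = |μ₁ − μ₀| / σ = |55.6 − 58.7| / 3.3 = 0.9394
Set Φ(δ − 1.282) = 0.85; then δ − 1.282 = Φ⁻¹(0.85) = 1.036, giving δ = 2.318.
δ = d·√n ⇒ n = (δ/d)² = (2.318 / 0.9394)² = 6.09.
Round up to the next whole unit.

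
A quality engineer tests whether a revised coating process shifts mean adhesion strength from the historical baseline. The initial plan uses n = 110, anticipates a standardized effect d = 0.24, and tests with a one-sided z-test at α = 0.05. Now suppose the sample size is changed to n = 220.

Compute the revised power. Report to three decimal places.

Power ≈ 0.972

With n = 220: δ = d·√n = 0.24 × √220 = 3.5598. Critical value z_{0.05} = 1.645.
Revised power = P(Z > 1.645 − δ) = Φ(1.915) = 0.9722.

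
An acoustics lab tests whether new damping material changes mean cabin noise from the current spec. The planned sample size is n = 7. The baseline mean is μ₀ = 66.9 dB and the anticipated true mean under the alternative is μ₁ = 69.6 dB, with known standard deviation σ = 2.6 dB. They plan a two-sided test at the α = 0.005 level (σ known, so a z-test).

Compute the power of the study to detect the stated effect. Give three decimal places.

Standardized effect: d = |μ₁ − μ₀| / σ = |69.6 − 66.9| / 2.6 = 1.0385
Noncentrality parameter: λ = d·√n = 1.0385 × √7 = 2.7475
Two-sided α = 0.005 → critical value z_{0.0025} = 2.807.
Power = Φ(λ − 2.807) + Φ(−λ − 2.807) = Φ(-0.060) + Φ(-5.555) = 0.4763 + 0.0000 = 0.4763.

Power ≈ 0.476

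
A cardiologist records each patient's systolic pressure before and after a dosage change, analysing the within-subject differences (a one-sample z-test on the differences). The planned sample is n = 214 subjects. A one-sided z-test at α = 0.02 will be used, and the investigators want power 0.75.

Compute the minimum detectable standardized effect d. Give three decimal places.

Required noncentrality: δ = z_{0.02} + z_{0.25} = 2.054 + 0.674 = 2.728.
δ = d·√n ⇒ d = δ/√n = 2.728/√214 = 0.1865.

d ≈ 0.186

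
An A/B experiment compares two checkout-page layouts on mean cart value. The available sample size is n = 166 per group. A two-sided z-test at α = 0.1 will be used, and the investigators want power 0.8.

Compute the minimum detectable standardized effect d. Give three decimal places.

d ≈ 0.273

Required noncentrality: δ = z_{0.05} + z_{0.20} = 1.645 + 0.842 = 2.486.
(Lower-tail contribution to power is negligible for δ > 0.)
δ = d·√(n/2) ⇒ d = δ/√(n/2) = 2.486/√(166/2) = 0.2729.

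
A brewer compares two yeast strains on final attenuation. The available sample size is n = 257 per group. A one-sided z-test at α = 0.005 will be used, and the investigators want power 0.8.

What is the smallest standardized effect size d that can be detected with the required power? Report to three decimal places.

Required noncentrality: δ = z_{0.005} + z_{0.20} = 2.576 + 0.842 = 3.417.
δ = d·√(n/2) ⇒ d = δ/√(n/2) = 3.417/√(257/2) = 0.3015.

d ≈ 0.301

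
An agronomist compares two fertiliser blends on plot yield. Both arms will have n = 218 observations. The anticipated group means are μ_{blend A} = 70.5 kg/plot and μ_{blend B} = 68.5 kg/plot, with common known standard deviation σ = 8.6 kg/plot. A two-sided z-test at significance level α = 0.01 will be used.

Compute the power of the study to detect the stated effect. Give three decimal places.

Standardized effect: d = |μ_{blend A} − μ_{blend B}| / σ = |70.5 − 68.5| / 8.6 = 0.2326
Noncentrality parameter: δ = d·√(n/2) = 0.2326 × √(218/2) = 2.4280
Two-sided α = 0.01 → critical value z_{0.005} = 2.576.
Power = Φ(δ − 2.576) + Φ(−δ − 2.576) = Φ(-0.148) + Φ(-5.004) = 0.4412 + 0.0000 = 0.4412.

Power ≈ 0.441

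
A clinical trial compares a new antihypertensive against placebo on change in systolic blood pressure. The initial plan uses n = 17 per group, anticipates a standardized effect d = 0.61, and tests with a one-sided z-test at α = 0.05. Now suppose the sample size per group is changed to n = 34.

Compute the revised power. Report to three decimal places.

Power ≈ 0.808

With n = 34 per group: δ = d·√(n/2) = 0.61 × √(34/2) = 2.5151. Critical value z_{0.05} = 1.645.
Revised power = P(Z > 1.645 − δ) = Φ(0.870) = 0.8079.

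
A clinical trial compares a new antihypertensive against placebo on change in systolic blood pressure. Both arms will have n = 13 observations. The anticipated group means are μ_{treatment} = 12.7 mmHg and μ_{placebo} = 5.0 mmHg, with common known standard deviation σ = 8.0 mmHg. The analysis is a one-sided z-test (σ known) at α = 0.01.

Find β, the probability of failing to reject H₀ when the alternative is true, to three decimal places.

Standardized effect: d = |μ_{treatment} − μ_{placebo}| / σ = |12.7 − 5.0| / 8.0 = 0.9625
Noncentrality parameter: δ = d·√(n/2) = 0.9625 × √(13/2) = 2.4539
Critical value for a one-sided test at α = 0.01: z_α = 2.326.
Power = P(Z > 2.326 − δ) = Φ(0.128) = 0.5507.
Type II error: β = 1 − power = 1 − 0.5507 = 0.4493.

β ≈ 0.449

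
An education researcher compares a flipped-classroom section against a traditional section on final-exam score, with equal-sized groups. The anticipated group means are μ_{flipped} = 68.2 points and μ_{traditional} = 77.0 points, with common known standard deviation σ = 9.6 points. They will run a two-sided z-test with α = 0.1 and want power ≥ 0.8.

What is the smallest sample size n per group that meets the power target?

Standardized effect: d = |μ_{flipped} − μ_{traditional}| / σ = |68.2 − 77.0| / 9.6 = 0.9167
Set Φ(δ − 1.645) = 0.8; then δ − 1.645 = Φ⁻¹(0.8) = 0.842, giving δ = 2.486.
(Ignoring the negligible lower-tail rejection probability gives the usual closed-form inversion.)
δ = d·√(n/2) ⇒ n = 2(δ/d)² = 2 × (2.486 / 0.9167)² = 14.72.
Rounding up, n = 15 per group.

n = 15 per group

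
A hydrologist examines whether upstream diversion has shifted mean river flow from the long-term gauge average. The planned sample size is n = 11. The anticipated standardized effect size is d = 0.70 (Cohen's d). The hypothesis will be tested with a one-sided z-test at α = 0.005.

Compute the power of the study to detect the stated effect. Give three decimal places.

Power ≈ 0.400

Noncentrality parameter: δ = d·√n = 0.70 × √11 = 2.3216
One-sided α = 0.005 → critical value z_{0.005} = 2.576.
Power = Φ(δ − 2.576) = Φ(-0.254) = 0.3997.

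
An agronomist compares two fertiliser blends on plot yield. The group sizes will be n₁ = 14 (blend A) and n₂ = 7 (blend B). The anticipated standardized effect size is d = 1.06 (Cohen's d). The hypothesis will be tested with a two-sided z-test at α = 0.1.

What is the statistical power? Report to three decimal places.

Power ≈ 0.741

Noncentrality parameter: δ = d / √(1/n₁ + 1/n₂) = 1.06 / √(1/14 + 1/7) = 2.2899
Critical value for a two-sided test at α = 0.1: z_{α/2} = 1.645.
Power = Φ(δ − 1.645) + Φ(−δ − 1.645) = Φ(0.645) + Φ(-3.935) = 0.7405 + 0.0000 = 0.7406.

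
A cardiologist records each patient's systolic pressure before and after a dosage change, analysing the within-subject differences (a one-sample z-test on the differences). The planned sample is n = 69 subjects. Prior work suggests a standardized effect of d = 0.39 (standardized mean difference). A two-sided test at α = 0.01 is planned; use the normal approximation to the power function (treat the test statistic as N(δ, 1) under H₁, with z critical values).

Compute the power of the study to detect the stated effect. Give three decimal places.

Power ≈ 0.747

Noncentrality parameter: δ = d·√n = 0.39 × √69 = 3.2396
Two-sided α = 0.01 → critical value z_{0.005} = 2.576.
Power = Φ(δ − 2.576) + Φ(−δ − 2.576) = Φ(0.664) + Φ(-5.815) = 0.7466 + 0.0000 = 0.7466.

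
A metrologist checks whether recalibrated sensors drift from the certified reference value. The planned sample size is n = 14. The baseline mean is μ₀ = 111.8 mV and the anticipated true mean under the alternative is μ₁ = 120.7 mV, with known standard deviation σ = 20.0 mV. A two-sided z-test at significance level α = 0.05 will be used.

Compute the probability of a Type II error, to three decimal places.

Standardized effect: d = |μ₁ − μ₀| / σ = |120.7 − 111.8| / 20.0 = 0.4450
Noncentrality parameter: δ = d·√n = 0.4450 × √14 = 1.6650
Critical value for a two-sided test at α = 0.05: z_{α/2} = 1.960.
Power = Φ(δ − 1.960) + Φ(−δ − 1.960) = Φ(-0.295) + Φ(-3.625) = 0.3840 + 0.0001 = 0.3842.
Type II error: β = 1 − power = 1 − 0.3842 = 0.6158.

β ≈ 0.616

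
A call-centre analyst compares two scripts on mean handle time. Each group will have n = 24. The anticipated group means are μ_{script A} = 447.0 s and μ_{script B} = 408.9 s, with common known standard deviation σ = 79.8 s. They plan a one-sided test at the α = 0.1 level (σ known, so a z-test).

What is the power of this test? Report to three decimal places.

Standardized effect: d = |μ_{script A} − μ_{script B}| / σ = |447.0 − 408.9| / 79.8 = 0.4774
Noncentrality parameter: δ = d·√(n/2) = 0.4774 × √(24/2) = 1.6539
One-sided α = 0.1 → critical value z_{0.1} = 1.282.
Power = Φ(δ − 1.282) = Φ(0.372) = 0.6452.

Power ≈ 0.645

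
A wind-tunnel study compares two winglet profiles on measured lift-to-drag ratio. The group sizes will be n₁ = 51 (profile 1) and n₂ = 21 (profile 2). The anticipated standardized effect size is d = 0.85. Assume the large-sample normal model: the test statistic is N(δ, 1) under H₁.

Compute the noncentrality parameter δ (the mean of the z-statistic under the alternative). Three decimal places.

δ ≈ 3.278

The noncentrality parameter scales effect size by the design's sample-size factor: δ = d / √(1/n₁ + 1/n₂) = 0.85 / √(1/51 + 1/21) = 3.2783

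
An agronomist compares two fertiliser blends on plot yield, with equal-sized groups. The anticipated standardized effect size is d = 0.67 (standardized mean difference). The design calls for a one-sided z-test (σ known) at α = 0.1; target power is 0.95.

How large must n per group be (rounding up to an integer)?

For power 0.95 need Φ(δ − z_{0.1}) = 0.95, so δ = z_{0.1} + z_{0.05} = 1.282 + 1.645 = 2.926.
δ = d·√(n/2) ⇒ n = 2(δ/d)² = 2 × (2.926 / 0.67)² = 38.15.
Rounding up, n = 39 per group.

n = 39 per group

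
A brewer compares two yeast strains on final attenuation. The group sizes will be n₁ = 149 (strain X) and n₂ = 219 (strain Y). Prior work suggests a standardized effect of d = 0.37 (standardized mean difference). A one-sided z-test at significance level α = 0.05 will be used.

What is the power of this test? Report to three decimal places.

Noncentrality parameter: δ = d / √(1/n₁ + 1/n₂) = 0.37 / √(1/149 + 1/219) = 3.4841
One-sided α = 0.05 → critical value z_{0.05} = 1.645.
Power = Φ(δ − 1.645) = Φ(1.839) = 0.9671.

Power ≈ 0.967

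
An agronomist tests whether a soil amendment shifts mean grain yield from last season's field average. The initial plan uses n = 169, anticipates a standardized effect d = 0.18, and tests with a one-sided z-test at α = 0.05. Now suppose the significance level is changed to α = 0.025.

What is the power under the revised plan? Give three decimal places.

Power ≈ 0.648

δ = d·√n = 0.18 × √169 = 2.3400 (unchanged). New critical value: z_{0.025} = 1.960.
Revised power = Φ(δ − 1.960) = Φ(0.380) = 0.6480.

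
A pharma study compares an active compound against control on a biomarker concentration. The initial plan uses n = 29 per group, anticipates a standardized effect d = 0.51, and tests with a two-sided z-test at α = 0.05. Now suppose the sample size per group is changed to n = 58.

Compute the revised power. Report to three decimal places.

With n = 58 per group: δ = d·√(n/2) = 0.51 × √(58/2) = 2.7464. Critical value z_{0.025} = 1.960.
Revised power = Φ(δ − 1.960) + Φ(−δ − 1.960) = Φ(0.786) + Φ(-4.706) = 0.7842 + 0.0000 = 0.7842.

Power ≈ 0.784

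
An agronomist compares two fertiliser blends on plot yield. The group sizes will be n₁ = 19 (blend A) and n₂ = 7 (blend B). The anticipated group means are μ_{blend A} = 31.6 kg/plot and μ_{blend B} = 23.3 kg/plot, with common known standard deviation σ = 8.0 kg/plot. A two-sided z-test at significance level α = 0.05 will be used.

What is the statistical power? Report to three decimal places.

Power ≈ 0.650

Standardized effect: d = |μ_{blend A} − μ_{blend B}| / σ = |31.6 − 23.3| / 8.0 = 1.0375
Noncentrality parameter: δ = d / √(1/n₁ + 1/n₂) = 1.0375 / √(1/19 + 1/7) = 2.3465
Two-sided α = 0.05 → critical value z_{0.025} = 1.960.
Power = Φ(δ − 1.960) + Φ(−δ − 1.960) = Φ(0.387) + Φ(-4.307) = 0.6505 + 0.0000 = 0.6505.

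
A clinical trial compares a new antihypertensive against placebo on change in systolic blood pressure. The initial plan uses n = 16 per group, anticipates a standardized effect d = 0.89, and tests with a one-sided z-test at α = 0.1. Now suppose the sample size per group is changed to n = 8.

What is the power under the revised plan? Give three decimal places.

Power ≈ 0.691

With n = 8 per group: δ = d·√(n/2) = 0.89 × √(8/2) = 1.7800. Critical value z_{0.1} = 1.282.
Revised power = P(Z > 1.282 − δ) = Φ(0.498) = 0.6909.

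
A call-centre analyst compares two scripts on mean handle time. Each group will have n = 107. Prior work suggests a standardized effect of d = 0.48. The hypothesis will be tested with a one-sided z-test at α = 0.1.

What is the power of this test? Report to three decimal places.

Noncentrality parameter: δ = d·√(n/2) = 0.48 × √(107/2) = 3.5109
One-sided α = 0.1 → critical value z_{0.1} = 1.282.
Power = Φ(δ − 1.282) = Φ(2.229) = 0.9871.

Power ≈ 0.987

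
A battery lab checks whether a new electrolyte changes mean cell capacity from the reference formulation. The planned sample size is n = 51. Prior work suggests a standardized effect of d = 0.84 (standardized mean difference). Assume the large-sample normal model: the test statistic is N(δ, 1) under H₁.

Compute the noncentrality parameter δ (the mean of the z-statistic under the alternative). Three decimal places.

δ ≈ 5.999

δ = d·√n = 0.84 × √51 = 5.9988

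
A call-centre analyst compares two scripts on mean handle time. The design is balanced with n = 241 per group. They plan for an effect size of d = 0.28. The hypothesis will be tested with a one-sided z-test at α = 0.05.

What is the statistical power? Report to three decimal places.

Noncentrality parameter: δ = d·√(n/2) = 0.28 × √(241/2) = 3.0736
Critical value for a one-sided test at α = 0.05: z_α = 1.645.
Power = P(Z > 1.645 − δ) = Φ(1.429) = 0.9235.

Power ≈ 0.923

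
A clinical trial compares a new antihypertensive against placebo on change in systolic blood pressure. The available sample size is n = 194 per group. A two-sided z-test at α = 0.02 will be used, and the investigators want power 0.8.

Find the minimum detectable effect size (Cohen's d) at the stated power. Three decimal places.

d ≈ 0.322

Need Φ(δ − 2.326) = 0.8, so δ = 2.326 + 0.842 = 3.168.
(Lower-tail contribution to power is negligible for δ > 0.)
δ = d·√(n/2) ⇒ d = δ/√(n/2) = 3.168/√(194/2) = 0.3217.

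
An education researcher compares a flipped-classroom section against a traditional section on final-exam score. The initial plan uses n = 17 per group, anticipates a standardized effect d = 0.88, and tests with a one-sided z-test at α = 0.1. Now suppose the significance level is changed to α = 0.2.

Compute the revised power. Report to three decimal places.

Power ≈ 0.958

δ = d·√(n/2) = 0.88 × √(17/2) = 2.5656 (unchanged). New critical value: z_{0.2} = 0.842.
Revised power = Φ(δ − 0.842) = Φ(1.724) = 0.9576.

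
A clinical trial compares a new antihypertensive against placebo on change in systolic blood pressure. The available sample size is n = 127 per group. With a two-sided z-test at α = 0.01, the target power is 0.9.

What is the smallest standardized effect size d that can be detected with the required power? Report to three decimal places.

Need Φ(δ − 2.576) = 0.9, so δ = 2.576 + 1.282 = 3.857.
(The second rejection-region term Φ(−δ − z_{α/2}) is negligible and dropped.)
δ = d·√(n/2) ⇒ d = δ/√(n/2) = 3.857/√(127/2) = 0.4841.

d ≈ 0.484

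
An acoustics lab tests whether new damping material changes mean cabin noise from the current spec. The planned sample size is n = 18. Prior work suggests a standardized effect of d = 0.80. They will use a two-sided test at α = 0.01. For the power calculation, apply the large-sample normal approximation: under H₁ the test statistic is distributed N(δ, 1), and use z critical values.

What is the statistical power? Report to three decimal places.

Noncentrality parameter: δ = d·√n = 0.80 × √18 = 3.3941
Critical value for a two-sided test at α = 0.01: z_{α/2} = 2.576.
Power = Φ(δ − 2.576) + Φ(−δ − 2.576) = Φ(0.818) + Φ(-5.970) = 0.7934 + 0.0000 = 0.7934.

Power ≈ 0.793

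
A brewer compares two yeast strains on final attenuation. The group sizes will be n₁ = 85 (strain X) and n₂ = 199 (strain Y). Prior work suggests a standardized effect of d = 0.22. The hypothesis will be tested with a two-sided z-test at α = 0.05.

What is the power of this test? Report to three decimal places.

Noncentrality parameter: δ = d / √(1/n₁ + 1/n₂) = 0.22 / √(1/85 + 1/199) = 1.6979
Two-sided α = 0.05 → critical value z_{0.025} = 1.960.
Power = Φ(δ − 1.960) + Φ(−δ − 1.960) = Φ(-0.262) + Φ(-3.658) = 0.3966 + 0.0001 = 0.3967.

Power ≈ 0.397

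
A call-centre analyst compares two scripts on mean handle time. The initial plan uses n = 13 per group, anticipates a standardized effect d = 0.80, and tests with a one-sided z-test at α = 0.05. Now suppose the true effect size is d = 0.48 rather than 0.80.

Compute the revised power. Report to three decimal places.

With d = 0.48: δ = d·√(n/2) = 0.48 × √(13/2) = 1.2238. Critical value z_{0.05} = 1.645.
Revised power = Φ(δ − 1.645) = Φ(-0.421) = 0.3368.

Power ≈ 0.337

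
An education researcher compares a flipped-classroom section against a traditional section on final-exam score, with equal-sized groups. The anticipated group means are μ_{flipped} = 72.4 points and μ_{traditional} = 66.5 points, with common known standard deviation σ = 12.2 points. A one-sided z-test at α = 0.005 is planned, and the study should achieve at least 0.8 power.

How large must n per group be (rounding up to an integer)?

n = 100 per group

Standardized effect: d = |μ_{flipped} − μ_{traditional}| / σ = |72.4 − 66.5| / 12.2 = 0.4836
Set Φ(δ − 2.576) = 0.8; then δ − 2.576 = Φ⁻¹(0.8) = 0.842, giving δ = 3.417.
δ = d·√(n/2) ⇒ n = 2(δ/d)² = 2 × (3.417 / 0.4836)² = 99.87.
Round up to the next whole unit.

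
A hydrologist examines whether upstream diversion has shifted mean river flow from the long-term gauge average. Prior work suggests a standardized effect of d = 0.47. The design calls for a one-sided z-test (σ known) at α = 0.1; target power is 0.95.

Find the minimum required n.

Set Φ(δ − 1.282) = 0.95; then δ − 1.282 = Φ⁻¹(0.95) = 1.645, giving δ = 2.926.
δ = d·√n ⇒ n = (δ/d)² = (2.926 / 0.47)² = 38.77.
Round up to the next whole unit.

n = 39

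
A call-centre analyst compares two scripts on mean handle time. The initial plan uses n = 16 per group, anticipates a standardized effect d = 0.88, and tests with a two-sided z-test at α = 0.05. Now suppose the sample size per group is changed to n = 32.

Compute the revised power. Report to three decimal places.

Power ≈ 0.941

With n = 32 per group: δ = d·√(n/2) = 0.88 × √(32/2) = 3.5200. Critical value z_{0.025} = 1.960.
Revised power = Φ(δ − 1.960) + Φ(−δ − 1.960) = Φ(1.560) + Φ(-5.480) = 0.9406 + 0.0000 = 0.9406.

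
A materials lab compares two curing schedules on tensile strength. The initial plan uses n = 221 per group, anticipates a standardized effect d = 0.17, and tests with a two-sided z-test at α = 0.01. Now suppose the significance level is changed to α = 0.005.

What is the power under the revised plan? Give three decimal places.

Power ≈ 0.154

δ = d·√(n/2) = 0.17 × √(221/2) = 1.7870 (unchanged). New critical value: z_{0.0025} = 2.807.
Revised power = Φ(δ − 2.807) + Φ(−δ − 2.807) = Φ(-1.020) + Φ(-4.594) = 0.1539 + 0.0000 = 0.1539.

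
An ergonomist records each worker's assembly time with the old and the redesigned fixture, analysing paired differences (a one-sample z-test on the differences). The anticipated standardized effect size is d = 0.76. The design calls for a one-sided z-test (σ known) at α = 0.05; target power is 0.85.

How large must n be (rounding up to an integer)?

Set Φ(δ − 1.645) = 0.85; then δ − 1.645 = Φ⁻¹(0.85) = 1.036, giving δ = 2.681.
δ = d·√n ⇒ n = (δ/d)² = (2.681 / 0.76)² = 12.45.
Rounding up, n = 13.

n = 13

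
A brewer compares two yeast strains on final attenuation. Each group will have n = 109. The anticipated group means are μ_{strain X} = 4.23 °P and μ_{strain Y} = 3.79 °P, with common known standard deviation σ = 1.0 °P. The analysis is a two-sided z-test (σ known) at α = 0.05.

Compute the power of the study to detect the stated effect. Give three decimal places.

Power ≈ 0.901

Standardized effect: d = |μ_{strain X} − μ_{strain Y}| / σ = |4.23 − 3.79| / 1.0 = 0.4400
Noncentrality parameter: δ = d·√(n/2) = 0.4400 × √(109/2) = 3.2483
Two-sided α = 0.05 → critical value z_{0.025} = 1.960.
Power = Φ(δ − 1.960) + Φ(−δ − 1.960) = Φ(1.288) + Φ(-5.208) = 0.9012 + 0.0000 = 0.9012.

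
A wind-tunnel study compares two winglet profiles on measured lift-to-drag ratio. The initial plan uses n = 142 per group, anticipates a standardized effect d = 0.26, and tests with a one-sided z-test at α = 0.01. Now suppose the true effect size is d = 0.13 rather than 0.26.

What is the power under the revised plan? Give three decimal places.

Power ≈ 0.109

With d = 0.13: δ = d·√(n/2) = 0.13 × √(142/2) = 1.0954. Critical value z_{0.01} = 2.326.
Revised power = Φ(δ − 2.326) = Φ(-1.231) = 0.1092.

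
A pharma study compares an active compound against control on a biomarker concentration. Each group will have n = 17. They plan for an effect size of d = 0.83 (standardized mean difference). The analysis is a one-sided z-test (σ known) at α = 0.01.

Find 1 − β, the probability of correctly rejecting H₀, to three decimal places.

Noncentrality parameter: δ = d·√(n/2) = 0.83 × √(17/2) = 2.4198
Critical value for a one-sided test at α = 0.01: z_α = 2.326.
Power = P(Z > 2.326 − δ) = Φ(0.093) = 0.5372.

Power ≈ 0.537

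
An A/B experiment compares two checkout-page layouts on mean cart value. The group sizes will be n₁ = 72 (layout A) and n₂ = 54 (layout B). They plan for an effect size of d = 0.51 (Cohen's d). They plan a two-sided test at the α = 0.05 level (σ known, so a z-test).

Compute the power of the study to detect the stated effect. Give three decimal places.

Noncentrality parameter: δ = d / √(1/n₁ + 1/n₂) = 0.51 / √(1/72 + 1/54) = 2.8330
Critical value for a two-sided test at α = 0.05: z_{α/2} = 1.960.
Power = Φ(δ − 1.960) + Φ(−δ − 1.960) = Φ(0.873) + Φ(-4.793) = 0.8087 + 0.0000 = 0.8087.

Power ≈ 0.809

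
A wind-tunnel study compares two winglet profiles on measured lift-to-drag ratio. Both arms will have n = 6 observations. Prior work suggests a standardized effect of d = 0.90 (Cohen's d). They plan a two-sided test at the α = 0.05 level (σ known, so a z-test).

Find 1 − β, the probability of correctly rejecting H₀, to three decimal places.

Power ≈ 0.344

Noncentrality parameter: δ = d·√(n/2) = 0.90 × √(6/2) = 1.5588
Critical value for a two-sided test at α = 0.05: z_{α/2} = 1.960.
Power = Φ(δ − 1.960) + Φ(−δ − 1.960) = Φ(-0.401) + Φ(-3.519) = 0.3442 + 0.0002 = 0.3444.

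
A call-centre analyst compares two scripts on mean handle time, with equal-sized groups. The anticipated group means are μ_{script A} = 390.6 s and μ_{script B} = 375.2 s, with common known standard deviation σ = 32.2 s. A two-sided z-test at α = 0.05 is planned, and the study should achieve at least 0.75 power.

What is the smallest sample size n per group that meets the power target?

n = 61 per group

Standardized effect: d = |μ_{script A} − μ_{script B}| / σ = |390.6 − 375.2| / 32.2 = 0.4783
Set Φ(δ − 1.960) = 0.75; then δ − 1.960 = Φ⁻¹(0.75) = 0.674, giving δ = 2.634.
(Ignoring the negligible lower-tail rejection probability gives the usual closed-form inversion.)
δ = d·√(n/2) ⇒ n = 2(δ/d)² = 2 × (2.634 / 0.4783)² = 60.69.
Rounding up, n = 61 per group.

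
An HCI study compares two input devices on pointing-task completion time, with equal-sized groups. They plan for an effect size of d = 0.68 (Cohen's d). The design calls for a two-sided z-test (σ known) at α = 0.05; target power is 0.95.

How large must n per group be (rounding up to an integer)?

n = 57 per group

For power 0.95 need Φ(δ − z_{0.025}) = 0.95, so δ = z_{0.025} + z_{0.05} = 1.960 + 1.645 = 3.605.
(Ignoring the negligible lower-tail rejection probability gives the usual closed-form inversion.)
δ = d·√(n/2) ⇒ n = 2(δ/d)² = 2 × (3.605 / 0.68)² = 56.21.
Rounding up, n = 57 per group.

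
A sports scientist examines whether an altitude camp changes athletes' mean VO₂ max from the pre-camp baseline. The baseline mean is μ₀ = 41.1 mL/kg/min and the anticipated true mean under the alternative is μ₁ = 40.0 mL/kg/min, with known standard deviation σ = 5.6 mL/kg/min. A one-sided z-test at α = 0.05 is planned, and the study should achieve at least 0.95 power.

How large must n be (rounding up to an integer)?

n = 281

Standardized effect: d = |μ₁ − μ₀| / σ = |40.0 − 41.1| / 5.6 = 0.1964
Set Φ(δ − 1.645) = 0.95; then δ − 1.645 = Φ⁻¹(0.95) = 1.645, giving δ = 3.290.
δ = d·√n ⇒ n = (δ/d)² = (3.290 / 0.1964)² = 280.48.
Round up to the next whole unit.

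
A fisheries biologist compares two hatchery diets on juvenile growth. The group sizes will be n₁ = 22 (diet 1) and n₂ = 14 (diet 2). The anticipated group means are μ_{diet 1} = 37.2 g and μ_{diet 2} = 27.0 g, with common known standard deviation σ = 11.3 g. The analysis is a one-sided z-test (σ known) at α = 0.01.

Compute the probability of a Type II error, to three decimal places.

Standardized effect: d = |μ_{diet 1} − μ_{diet 2}| / σ = |37.2 − 27.0| / 11.3 = 0.9027
Noncentrality parameter: δ = d / √(1/n₁ + 1/n₂) = 0.9027 / √(1/22 + 1/14) = 2.6403
One-sided α = 0.01 → critical value z_{0.01} = 2.326.
Power = P(Z > 2.326 − δ) = Φ(0.314) = 0.6232.
Type II error: β = 1 − power = 1 − 0.6232 = 0.3768.

β ≈ 0.377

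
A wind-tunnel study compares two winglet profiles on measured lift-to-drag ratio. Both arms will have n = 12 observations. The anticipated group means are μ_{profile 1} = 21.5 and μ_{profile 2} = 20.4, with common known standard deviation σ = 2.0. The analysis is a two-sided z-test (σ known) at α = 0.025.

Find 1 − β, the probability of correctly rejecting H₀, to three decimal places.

Standardized effect: d = |μ_{profile 1} − μ_{profile 2}| / σ = |21.5 − 20.4| / 2.0 = 0.5500
Noncentrality parameter: λ = d·√(n/2) = 0.5500 × √(12/2) = 1.3472
Two-sided α = 0.025 → critical value z_{0.0125} = 2.241.
Power = Φ(λ − 2.241) + Φ(−λ − 2.241) = Φ(-0.894) + Φ(-3.589) = 0.1856 + 0.0002 = 0.1858.

Power ≈ 0.186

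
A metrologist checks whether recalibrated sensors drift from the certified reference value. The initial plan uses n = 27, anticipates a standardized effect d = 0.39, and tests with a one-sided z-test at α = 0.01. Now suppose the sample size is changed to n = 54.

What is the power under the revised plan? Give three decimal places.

Power ≈ 0.705

With n = 54: δ = d·√n = 0.39 × √54 = 2.8659. Critical value z_{0.01} = 2.326.
Revised power = P(Z > 2.326 − δ) = Φ(0.540) = 0.7052.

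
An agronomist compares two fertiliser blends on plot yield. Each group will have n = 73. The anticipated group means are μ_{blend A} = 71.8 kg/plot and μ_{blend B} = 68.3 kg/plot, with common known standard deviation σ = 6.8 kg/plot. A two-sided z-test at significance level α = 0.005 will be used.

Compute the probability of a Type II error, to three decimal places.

β ≈ 0.381

Standardized effect: d = |μ_{blend A} − μ_{blend B}| / σ = |71.8 − 68.3| / 6.8 = 0.5147
Noncentrality parameter: δ = d·√(n/2) = 0.5147 × √(73/2) = 3.1096
Critical value for a two-sided test at α = 0.005: z_{α/2} = 2.807.
Power = Φ(δ − 2.807) + Φ(−δ − 2.807) = Φ(0.303) + Φ(-5.917) = 0.6189 + 0.0000 = 0.6189.
Type II error: β = 1 − power = 1 − 0.6189 = 0.3811.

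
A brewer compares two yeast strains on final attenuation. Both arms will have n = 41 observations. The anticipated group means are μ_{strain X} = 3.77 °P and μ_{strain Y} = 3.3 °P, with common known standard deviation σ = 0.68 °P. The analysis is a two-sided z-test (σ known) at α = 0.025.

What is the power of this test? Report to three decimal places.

Power ≈ 0.813

Standardized effect: d = |μ_{strain X} − μ_{strain Y}| / σ = |3.77 − 3.3| / 0.68 = 0.6912
Noncentrality parameter: λ = d·√(n/2) = 0.6912 × √(41/2) = 3.1294
Two-sided α = 0.025 → critical value z_{0.0125} = 2.241.
Power = Φ(λ − 2.241) + Φ(−λ − 2.241) = Φ(0.888) + Φ(-5.371) = 0.8127 + 0.0000 = 0.8127.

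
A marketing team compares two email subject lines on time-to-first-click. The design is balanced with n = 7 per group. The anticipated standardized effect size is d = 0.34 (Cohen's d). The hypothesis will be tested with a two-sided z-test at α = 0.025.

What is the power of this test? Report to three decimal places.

Noncentrality parameter: δ = d·√(n/2) = 0.34 × √(7/2) = 0.6361
Two-sided α = 0.025 → critical value z_{0.0125} = 2.241.
Power = Φ(δ − 2.241) + Φ(−δ − 2.241) = Φ(-1.605) + Φ(-2.877) = 0.0542 + 0.0020 = 0.0562.

Power ≈ 0.056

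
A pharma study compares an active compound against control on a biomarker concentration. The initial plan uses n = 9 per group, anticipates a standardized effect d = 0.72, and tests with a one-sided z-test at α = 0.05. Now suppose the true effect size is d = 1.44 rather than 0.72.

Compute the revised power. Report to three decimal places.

Power ≈ 0.921

With d = 1.44: δ = d·√(n/2) = 1.44 × √(9/2) = 3.0547. Critical value z_{0.05} = 1.645.
Revised power = P(Z > 1.645 − δ) = Φ(1.410) = 0.9207.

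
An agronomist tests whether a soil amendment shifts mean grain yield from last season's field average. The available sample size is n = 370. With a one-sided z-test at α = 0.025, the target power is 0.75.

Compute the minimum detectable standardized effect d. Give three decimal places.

Required noncentrality: δ = z_{0.025} + z_{0.25} = 1.960 + 0.674 = 2.634.
δ = d·√n ⇒ d = δ/√n = 2.634/√370 = 0.1370.

d ≈ 0.137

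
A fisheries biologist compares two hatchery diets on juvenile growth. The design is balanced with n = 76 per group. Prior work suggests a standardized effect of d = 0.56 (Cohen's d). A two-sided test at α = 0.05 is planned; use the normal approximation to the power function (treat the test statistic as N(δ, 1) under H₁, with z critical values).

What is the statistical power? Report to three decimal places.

Noncentrality parameter: δ = d·√(n/2) = 0.56 × √(76/2) = 3.4521
Two-sided α = 0.05 → critical value z_{0.025} = 1.960.
Power = Φ(δ − 1.960) + Φ(−δ − 1.960) = Φ(1.492) + Φ(-5.412) = 0.9322 + 0.0000 = 0.9322.

Power ≈ 0.932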